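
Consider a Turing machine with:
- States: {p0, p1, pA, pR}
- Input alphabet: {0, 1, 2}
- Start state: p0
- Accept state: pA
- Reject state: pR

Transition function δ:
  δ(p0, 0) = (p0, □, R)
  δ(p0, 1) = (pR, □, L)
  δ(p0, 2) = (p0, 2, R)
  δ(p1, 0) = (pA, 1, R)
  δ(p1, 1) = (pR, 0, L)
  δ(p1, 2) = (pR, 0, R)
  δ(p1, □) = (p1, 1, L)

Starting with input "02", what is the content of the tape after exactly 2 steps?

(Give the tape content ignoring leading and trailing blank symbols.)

Execution trace:
Initial: [p0]02
Step 1: δ(p0, 0) = (p0, □, R) → □[p0]2
Step 2: δ(p0, 2) = (p0, 2, R) → □2[p0]□

No transition is defined for δ(p0, □). By convention the machine halts and rejects.

After 2 steps, the tape (ignoring leading/trailing blanks) is: 2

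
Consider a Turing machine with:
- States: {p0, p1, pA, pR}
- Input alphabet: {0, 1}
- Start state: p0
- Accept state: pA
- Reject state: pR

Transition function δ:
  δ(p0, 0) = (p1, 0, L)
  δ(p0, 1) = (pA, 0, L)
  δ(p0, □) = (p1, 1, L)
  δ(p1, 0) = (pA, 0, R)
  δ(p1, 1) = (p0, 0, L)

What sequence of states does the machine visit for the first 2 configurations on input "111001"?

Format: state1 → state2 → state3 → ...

Execution trace:
Initial: [p0]111001
Step 1: δ(p0, 1) = (pA, 0, L) → [pA]□011001

The machine reaches the accept state pA and halts.

State sequence: p0 → pA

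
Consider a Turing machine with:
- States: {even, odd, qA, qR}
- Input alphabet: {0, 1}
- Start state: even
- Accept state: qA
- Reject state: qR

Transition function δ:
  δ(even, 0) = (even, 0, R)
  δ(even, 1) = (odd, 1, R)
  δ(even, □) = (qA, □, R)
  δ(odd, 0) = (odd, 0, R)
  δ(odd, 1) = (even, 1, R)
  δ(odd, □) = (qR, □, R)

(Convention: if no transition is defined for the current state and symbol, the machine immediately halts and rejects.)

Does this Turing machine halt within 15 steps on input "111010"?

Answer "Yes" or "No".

Execution trace:
Initial: [even]111010
Step 1: δ(even, 1) = (odd, 1, R) → 1[odd]11010
Step 2: δ(odd, 1) = (even, 1, R) → 11[even]1010
Step 3: δ(even, 1) = (odd, 1, R) → 111[odd]010
Step 4: δ(odd, 0) = (odd, 0, R) → 1110[odd]10
Step 5: δ(odd, 1) = (even, 1, R) → 11101[even]0
Step 6: δ(even, 0) = (even, 0, R) → 111010[even]□
Step 7: δ(even, □) = (qA, □, R) → 111010□[qA]□

The machine reaches the accept state qA and halts.
The machine halted after 7 steps (within the 15-step bound).

Answer: Yes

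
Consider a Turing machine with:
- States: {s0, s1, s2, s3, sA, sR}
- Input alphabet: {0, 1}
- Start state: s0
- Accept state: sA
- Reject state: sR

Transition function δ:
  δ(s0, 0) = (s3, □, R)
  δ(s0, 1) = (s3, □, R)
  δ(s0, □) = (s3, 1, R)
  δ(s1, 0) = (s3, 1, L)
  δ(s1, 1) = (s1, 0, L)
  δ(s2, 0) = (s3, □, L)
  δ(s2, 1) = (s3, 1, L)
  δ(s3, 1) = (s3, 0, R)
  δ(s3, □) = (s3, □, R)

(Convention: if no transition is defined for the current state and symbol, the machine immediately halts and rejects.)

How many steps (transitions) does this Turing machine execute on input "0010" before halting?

Execution trace:
Initial: [s0]0010
Step 1: δ(s0, 0) = (s3, □, R) → □[s3]010

No transition is defined for δ(s3, 0). By convention the machine halts and rejects.

The machine executed 1 step before halting.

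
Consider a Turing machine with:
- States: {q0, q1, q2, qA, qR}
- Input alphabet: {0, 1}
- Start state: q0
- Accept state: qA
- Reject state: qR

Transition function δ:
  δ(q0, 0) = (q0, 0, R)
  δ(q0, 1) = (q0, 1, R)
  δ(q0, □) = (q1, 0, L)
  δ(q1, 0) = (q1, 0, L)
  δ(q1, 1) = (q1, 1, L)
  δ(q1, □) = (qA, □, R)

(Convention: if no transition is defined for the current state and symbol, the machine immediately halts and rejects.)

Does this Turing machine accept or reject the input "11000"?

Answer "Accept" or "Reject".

Execution trace:
Initial: [q0]11000
Step 1: δ(q0, 1) = (q0, 1, R) → 1[q0]1000
Step 2: δ(q0, 1) = (q0, 1, R) → 11[q0]000
Step 3: δ(q0, 0) = (q0, 0, R) → 110[q0]00
Step 4: δ(q0, 0) = (q0, 0, R) → 1100[q0]0
Step 5: δ(q0, 0) = (q0, 0, R) → 11000[q0]□
Step 6: δ(q0, □) = (q1, 0, L) → 1100[q1]00
Step 7: δ(q1, 0) = (q1, 0, L) → 110[q1]000
Step 8: δ(q1, 0) = (q1, 0, L) → 11[q1]0000
Step 9: δ(q1, 0) = (q1, 0, L) → 1[q1]10000
Step 10: δ(q1, 1) = (q1, 1, L) → [q1]110000
Step 11: δ(q1, 1) = (q1, 1, L) → [q1]□110000
Step 12: δ(q1, □) = (qA, □, R) → □[qA]110000

The machine reaches the accept state qA and halts.

Answer: Accept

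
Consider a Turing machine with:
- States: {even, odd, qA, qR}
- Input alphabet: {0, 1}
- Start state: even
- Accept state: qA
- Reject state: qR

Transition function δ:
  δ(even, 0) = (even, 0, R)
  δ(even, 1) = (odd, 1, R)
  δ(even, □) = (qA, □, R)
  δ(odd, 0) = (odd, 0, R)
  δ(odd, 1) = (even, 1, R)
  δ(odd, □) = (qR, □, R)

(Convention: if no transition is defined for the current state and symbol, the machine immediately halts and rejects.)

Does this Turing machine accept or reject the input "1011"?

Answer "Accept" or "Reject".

Execution trace:
Initial: [even]1011
Step 1: δ(even, 1) = (odd, 1, R) → 1[odd]011
Step 2: δ(odd, 0) = (odd, 0, R) → 10[odd]11
Step 3: δ(odd, 1) = (even, 1, R) → 101[even]1
Step 4: δ(even, 1) = (odd, 1, R) → 1011[odd]□
Step 5: δ(odd, □) = (qR, □, R) → 1011□[qR]□

The machine reaches the reject state qR and halts.

Answer: Reject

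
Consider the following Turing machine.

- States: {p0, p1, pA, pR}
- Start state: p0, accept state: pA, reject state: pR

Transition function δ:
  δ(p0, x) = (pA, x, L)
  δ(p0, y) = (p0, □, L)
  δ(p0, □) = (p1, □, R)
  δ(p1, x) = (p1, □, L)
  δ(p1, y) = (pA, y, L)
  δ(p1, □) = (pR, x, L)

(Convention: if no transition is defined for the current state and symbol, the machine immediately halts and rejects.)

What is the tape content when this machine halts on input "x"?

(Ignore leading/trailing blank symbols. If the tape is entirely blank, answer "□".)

Execution trace:
Initial: [p0]x
Step 1: δ(p0, x) = (pA, x, L) → [pA]□x

The machine reaches the accept state pA and halts.

Final tape (ignoring leading/trailing blanks): x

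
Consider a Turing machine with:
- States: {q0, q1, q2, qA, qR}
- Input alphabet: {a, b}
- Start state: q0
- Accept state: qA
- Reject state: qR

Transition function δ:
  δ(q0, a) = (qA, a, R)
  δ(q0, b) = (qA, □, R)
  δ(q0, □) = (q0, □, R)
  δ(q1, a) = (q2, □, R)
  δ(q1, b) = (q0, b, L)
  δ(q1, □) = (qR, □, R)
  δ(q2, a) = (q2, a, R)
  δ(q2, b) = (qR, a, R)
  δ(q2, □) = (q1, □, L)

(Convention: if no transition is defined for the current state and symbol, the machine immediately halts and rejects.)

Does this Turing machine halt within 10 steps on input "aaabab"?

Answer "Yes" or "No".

Execution trace:
Initial: [q0]aaabab
Step 1: δ(q0, a) = (qA, a, R) → a[qA]aabab

The machine reaches the accept state qA and halts.
The machine halted after 1 step (within the 10-step bound).

Answer: Yes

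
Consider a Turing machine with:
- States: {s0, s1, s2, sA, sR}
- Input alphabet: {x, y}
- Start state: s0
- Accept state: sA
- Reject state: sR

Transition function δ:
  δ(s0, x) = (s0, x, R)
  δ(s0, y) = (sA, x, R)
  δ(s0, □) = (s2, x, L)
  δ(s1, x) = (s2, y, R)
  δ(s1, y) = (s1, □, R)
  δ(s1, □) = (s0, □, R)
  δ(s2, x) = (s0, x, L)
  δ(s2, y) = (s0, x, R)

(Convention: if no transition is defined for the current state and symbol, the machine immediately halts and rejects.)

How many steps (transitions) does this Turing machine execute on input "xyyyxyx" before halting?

Execution trace:
Initial: [s0]xyyyxyx
Step 1: δ(s0, x) = (s0, x, R) → x[s0]yyyxyx
Step 2: δ(s0, y) = (sA, x, R) → xx[sA]yyxyx

The machine reaches the accept state sA and halts.

The machine executed 2 steps before halting.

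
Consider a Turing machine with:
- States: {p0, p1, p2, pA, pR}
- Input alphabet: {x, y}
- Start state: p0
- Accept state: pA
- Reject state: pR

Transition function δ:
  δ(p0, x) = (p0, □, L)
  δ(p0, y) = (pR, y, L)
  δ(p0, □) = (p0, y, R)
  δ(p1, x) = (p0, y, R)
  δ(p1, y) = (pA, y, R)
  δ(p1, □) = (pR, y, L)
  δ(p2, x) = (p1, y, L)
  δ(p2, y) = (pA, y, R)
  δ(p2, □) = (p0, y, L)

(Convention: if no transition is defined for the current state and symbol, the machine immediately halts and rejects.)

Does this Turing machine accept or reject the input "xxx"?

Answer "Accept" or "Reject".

Execution trace:
Initial: [p0]xxx
Step 1: δ(p0, x) = (p0, □, L) → [p0]□□xx
Step 2: δ(p0, □) = (p0, y, R) → y[p0]□xx
Step 3: δ(p0, □) = (p0, y, R) → yy[p0]xx
Step 4: δ(p0, x) = (p0, □, L) → y[p0]y□x
Step 5: δ(p0, y) = (pR, y, L) → [pR]yy□x

The machine reaches the reject state pR and halts.

Answer: Reject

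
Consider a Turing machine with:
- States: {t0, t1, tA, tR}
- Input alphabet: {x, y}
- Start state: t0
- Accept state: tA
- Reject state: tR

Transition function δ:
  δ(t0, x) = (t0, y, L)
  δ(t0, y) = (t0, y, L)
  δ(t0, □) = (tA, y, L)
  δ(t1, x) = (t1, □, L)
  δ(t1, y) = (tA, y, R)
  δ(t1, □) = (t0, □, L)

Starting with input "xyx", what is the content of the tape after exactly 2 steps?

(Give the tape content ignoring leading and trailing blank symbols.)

Execution trace:
Initial: [t0]xyx
Step 1: δ(t0, x) = (t0, y, L) → [t0]□yyx
Step 2: δ(t0, □) = (tA, y, L) → [tA]□yyyx

The machine reaches the accept state tA and halts.

After 2 steps, the tape (ignoring leading/trailing blanks) is: yyyx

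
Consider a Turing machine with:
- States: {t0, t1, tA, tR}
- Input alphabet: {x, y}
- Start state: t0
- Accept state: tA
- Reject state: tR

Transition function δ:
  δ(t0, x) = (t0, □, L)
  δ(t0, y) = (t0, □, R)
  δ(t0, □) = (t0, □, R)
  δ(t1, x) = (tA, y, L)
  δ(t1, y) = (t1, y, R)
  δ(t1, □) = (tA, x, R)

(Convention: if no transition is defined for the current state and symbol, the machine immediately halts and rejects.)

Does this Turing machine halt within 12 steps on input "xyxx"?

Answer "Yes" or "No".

Execution trace:
Initial: [t0]xyxx
Step 1: δ(t0, x) = (t0, □, L) → [t0]□□yxx
Step 2: δ(t0, □) = (t0, □, R) → □[t0]□yxx
Step 3: δ(t0, □) = (t0, □, R) → □□[t0]yxx
Step 4: δ(t0, y) = (t0, □, R) → □□□[t0]xx
Step 5: δ(t0, x) = (t0, □, L) → □□[t0]□□x
Step 6: δ(t0, □) = (t0, □, R) → □□□[t0]□x
Step 7: δ(t0, □) = (t0, □, R) → □□□□[t0]x
Step 8: δ(t0, x) = (t0, □, L) → □□□[t0]□□
Step 9: δ(t0, □) = (t0, □, R) → □□□□[t0]□
Step 10: δ(t0, □) = (t0, □, R) → □□□□□[t0]□
Step 11: δ(t0, □) = (t0, □, R) → □□□□□□[t0]□
Step 12: δ(t0, □) = (t0, □, R) → □□□□□□□[t0]□

The machine has not reached a halting state after 12 steps.
The machine did not halt within the 12-step bound.

Answer: No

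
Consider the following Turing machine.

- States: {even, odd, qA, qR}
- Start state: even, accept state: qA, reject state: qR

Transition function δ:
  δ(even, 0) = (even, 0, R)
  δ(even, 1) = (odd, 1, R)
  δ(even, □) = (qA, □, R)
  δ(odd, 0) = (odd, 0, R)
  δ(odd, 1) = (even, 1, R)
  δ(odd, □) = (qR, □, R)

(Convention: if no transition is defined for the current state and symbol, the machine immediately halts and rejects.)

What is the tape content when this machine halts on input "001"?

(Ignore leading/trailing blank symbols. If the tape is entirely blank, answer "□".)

Execution trace:
Initial: [even]001
Step 1: δ(even, 0) = (even, 0, R) → 0[even]01
Step 2: δ(even, 0) = (even, 0, R) → 00[even]1
Step 3: δ(even, 1) = (odd, 1, R) → 001[odd]□
Step 4: δ(odd, □) = (qR, □, R) → 001□[qR]□

The machine reaches the reject state qR and halts.

Final tape (ignoring leading/trailing blanks): 001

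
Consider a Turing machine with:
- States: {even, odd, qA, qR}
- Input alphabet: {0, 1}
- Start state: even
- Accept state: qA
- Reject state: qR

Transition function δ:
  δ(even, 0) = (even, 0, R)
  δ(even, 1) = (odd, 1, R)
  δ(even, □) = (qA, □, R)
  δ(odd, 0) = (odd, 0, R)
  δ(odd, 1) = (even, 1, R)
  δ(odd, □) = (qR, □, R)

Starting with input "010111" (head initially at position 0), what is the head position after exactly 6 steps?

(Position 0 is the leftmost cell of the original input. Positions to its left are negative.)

Execution trace (head position shown):
Step 0: [even]010111  (head at position 0)
Step 1: move right → 0[even]10111  (head at position 1)
Step 2: move right → 01[odd]0111  (head at position 2)
Step 3: move right → 010[odd]111  (head at position 3)
Step 4: move right → 0101[even]11  (head at position 4)
Step 5: move right → 01011[odd]1  (head at position 5)
Step 6: move right → 010111[even]□  (head at position 6)

After 6 steps, the head is at position 6.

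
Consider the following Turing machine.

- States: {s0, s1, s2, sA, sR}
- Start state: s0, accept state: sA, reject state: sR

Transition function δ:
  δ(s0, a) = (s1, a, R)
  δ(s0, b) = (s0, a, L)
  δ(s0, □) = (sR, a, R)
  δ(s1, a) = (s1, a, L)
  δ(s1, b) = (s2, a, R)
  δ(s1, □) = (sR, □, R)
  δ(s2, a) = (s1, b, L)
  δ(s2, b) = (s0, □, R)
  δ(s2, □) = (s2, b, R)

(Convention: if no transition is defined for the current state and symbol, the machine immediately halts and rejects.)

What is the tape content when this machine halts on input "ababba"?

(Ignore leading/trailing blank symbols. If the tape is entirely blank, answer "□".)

Execution trace:
Initial: [s0]ababba
Step 1: δ(s0, a) = (s1, a, R) → a[s1]babba
Step 2: δ(s1, b) = (s2, a, R) → aa[s2]abba
Step 3: δ(s2, a) = (s1, b, L) → a[s1]abbba
Step 4: δ(s1, a) = (s1, a, L) → [s1]aabbba
Step 5: δ(s1, a) = (s1, a, L) → [s1]□aabbba
Step 6: δ(s1, □) = (sR, □, R) → □[sR]aabbba

The machine reaches the reject state sR and halts.

Final tape (ignoring leading/trailing blanks): aabbba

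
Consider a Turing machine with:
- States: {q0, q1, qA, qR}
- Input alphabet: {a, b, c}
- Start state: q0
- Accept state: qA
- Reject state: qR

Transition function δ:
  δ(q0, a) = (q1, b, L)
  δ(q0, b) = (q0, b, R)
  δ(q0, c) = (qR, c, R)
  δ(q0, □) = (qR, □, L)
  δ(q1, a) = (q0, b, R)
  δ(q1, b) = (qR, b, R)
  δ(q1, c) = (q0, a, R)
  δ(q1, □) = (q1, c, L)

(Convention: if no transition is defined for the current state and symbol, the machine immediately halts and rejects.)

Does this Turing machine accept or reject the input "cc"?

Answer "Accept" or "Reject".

Execution trace:
Initial: [q0]cc
Step 1: δ(q0, c) = (qR, c, R) → c[qR]c

The machine reaches the reject state qR and halts.

Answer: Reject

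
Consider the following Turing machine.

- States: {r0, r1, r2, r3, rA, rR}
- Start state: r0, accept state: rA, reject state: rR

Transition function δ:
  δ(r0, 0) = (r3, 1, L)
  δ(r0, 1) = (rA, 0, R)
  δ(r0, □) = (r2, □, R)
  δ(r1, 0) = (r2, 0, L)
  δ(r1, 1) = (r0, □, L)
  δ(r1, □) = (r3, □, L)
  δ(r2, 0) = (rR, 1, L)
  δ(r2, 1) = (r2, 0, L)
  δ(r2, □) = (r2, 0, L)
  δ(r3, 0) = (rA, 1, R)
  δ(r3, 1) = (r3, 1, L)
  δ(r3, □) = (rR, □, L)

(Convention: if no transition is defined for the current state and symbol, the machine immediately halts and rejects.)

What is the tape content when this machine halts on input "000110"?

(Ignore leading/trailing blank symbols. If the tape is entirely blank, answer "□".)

Execution trace:
Initial: [r0]000110
Step 1: δ(r0, 0) = (r3, 1, L) → [r3]□100110
Step 2: δ(r3, □) = (rR, □, L) → [rR]□□100110

The machine reaches the reject state rR and halts.

Final tape (ignoring leading/trailing blanks): 100110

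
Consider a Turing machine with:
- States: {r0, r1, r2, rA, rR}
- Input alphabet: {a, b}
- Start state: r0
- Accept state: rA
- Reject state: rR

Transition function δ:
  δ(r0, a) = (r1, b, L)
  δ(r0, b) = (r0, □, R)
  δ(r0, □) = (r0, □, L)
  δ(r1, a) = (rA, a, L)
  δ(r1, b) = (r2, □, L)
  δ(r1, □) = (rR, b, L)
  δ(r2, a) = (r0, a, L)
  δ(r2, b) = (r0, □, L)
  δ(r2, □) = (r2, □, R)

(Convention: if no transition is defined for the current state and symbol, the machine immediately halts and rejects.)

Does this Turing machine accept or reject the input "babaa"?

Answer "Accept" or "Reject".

Execution trace:
Initial: [r0]babaa
Step 1: δ(r0, b) = (r0, □, R) → □[r0]abaa
Step 2: δ(r0, a) = (r1, b, L) → [r1]□bbaa
Step 3: δ(r1, □) = (rR, b, L) → [rR]□bbbaa

The machine reaches the reject state rR and halts.

Answer: Reject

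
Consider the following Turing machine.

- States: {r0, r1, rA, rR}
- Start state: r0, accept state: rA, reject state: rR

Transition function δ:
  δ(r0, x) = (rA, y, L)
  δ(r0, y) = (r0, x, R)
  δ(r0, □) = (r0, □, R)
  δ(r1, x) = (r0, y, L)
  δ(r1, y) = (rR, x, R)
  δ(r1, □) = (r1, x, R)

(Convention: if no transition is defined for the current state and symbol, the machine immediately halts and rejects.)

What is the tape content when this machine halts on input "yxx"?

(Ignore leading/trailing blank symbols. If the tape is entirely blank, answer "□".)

Execution trace:
Initial: [r0]yxx
Step 1: δ(r0, y) = (r0, x, R) → x[r0]xx
Step 2: δ(r0, x) = (rA, y, L) → [rA]xyx

The machine reaches the accept state rA and halts.

Final tape (ignoring leading/trailing blanks): xyx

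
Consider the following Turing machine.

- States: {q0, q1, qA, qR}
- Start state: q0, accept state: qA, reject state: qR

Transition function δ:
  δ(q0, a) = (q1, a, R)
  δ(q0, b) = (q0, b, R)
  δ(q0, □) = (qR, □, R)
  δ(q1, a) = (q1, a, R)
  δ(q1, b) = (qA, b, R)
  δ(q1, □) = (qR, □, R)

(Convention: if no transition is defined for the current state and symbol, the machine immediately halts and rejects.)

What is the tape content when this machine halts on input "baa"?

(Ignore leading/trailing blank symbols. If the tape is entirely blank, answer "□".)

Execution trace:
Initial: [q0]baa
Step 1: δ(q0, b) = (q0, b, R) → b[q0]aa
Step 2: δ(q0, a) = (q1, a, R) → ba[q1]a
Step 3: δ(q1, a) = (q1, a, R) → baa[q1]□
Step 4: δ(q1, □) = (qR, □, R) → baa□[qR]□

The machine reaches the reject state qR and halts.

Final tape (ignoring leading/trailing blanks): baa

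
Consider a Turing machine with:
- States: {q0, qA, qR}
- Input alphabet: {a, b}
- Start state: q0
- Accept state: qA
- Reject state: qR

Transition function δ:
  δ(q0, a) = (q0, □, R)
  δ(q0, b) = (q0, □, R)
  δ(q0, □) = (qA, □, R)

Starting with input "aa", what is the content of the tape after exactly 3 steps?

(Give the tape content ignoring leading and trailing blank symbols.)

Execution trace:
Initial: [q0]aa
Step 1: δ(q0, a) = (q0, □, R) → □[q0]a
Step 2: δ(q0, a) = (q0, □, R) → □□[q0]□
Step 3: δ(q0, □) = (qA, □, R) → □□□[qA]□

The machine reaches the accept state qA and halts.

After 3 steps, the tape (ignoring leading/trailing blanks) is: □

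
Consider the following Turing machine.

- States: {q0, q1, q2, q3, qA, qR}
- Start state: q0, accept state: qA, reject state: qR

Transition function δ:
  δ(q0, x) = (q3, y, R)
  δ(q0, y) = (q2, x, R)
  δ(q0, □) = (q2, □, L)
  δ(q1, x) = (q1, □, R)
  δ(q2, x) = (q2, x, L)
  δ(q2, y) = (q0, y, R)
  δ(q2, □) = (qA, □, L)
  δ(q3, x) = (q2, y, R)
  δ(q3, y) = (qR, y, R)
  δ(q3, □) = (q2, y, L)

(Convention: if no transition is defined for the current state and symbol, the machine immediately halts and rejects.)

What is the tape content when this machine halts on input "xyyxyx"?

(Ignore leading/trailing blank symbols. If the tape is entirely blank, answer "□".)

Execution trace:
Initial: [q0]xyyxyx
Step 1: δ(q0, x) = (q3, y, R) → y[q3]yyxyx
Step 2: δ(q3, y) = (qR, y, R) → yy[qR]yxyx

The machine reaches the reject state qR and halts.

Final tape (ignoring leading/trailing blanks): yyyxyx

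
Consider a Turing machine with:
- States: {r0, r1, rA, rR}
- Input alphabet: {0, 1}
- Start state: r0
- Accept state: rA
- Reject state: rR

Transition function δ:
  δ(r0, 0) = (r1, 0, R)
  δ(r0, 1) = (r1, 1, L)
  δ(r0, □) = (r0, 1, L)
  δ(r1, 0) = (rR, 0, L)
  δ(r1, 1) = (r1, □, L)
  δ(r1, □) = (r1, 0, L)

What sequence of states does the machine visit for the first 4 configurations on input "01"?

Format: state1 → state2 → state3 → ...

Execution trace:
Initial: [r0]01
Step 1: δ(r0, 0) = (r1, 0, R) → 0[r1]1
Step 2: δ(r1, 1) = (r1, □, L) → [r1]0□
Step 3: δ(r1, 0) = (rR, 0, L) → [rR]□0□

The machine reaches the reject state rR and halts.

State sequence: r0 → r1 → r1 → rR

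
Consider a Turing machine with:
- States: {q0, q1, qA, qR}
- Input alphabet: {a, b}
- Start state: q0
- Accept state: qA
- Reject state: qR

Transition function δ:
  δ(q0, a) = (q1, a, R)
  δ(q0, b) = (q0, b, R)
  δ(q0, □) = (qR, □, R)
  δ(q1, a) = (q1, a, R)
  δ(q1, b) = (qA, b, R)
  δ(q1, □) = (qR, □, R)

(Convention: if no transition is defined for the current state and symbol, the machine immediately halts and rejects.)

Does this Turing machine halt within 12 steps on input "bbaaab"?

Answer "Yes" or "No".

Execution trace:
Initial: [q0]bbaaab
Step 1: δ(q0, b) = (q0, b, R) → b[q0]baaab
Step 2: δ(q0, b) = (q0, b, R) → bb[q0]aaab
Step 3: δ(q0, a) = (q1, a, R) → bba[q1]aab
Step 4: δ(q1, a) = (q1, a, R) → bbaa[q1]ab
Step 5: δ(q1, a) = (q1, a, R) → bbaaa[q1]b
Step 6: δ(q1, b) = (qA, b, R) → bbaaab[qA]□

The machine reaches the accept state qA and halts.
The machine halted after 6 steps (within the 12-step bound).

Answer: Yes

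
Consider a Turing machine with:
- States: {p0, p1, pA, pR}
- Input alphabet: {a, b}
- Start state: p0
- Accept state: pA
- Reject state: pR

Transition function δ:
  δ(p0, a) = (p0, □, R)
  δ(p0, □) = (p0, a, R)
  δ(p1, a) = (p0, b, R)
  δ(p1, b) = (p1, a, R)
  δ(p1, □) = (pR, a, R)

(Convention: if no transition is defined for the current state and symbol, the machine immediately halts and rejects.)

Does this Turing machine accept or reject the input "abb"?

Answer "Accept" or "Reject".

Execution trace:
Initial: [p0]abb
Step 1: δ(p0, a) = (p0, □, R) → □[p0]bb

No transition is defined for δ(p0, b). By convention the machine halts and rejects.

Answer: Reject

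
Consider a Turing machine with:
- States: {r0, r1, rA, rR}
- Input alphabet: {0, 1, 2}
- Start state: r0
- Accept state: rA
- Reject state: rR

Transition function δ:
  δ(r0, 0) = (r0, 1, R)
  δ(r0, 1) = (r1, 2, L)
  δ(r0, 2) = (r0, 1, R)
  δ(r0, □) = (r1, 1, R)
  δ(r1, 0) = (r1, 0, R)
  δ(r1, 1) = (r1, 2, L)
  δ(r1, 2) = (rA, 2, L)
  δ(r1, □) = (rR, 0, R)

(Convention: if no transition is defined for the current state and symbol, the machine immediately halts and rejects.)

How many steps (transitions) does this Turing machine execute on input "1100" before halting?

Execution trace:
Initial: [r0]1100
Step 1: δ(r0, 1) = (r1, 2, L) → [r1]□2100
Step 2: δ(r1, □) = (rR, 0, R) → 0[rR]2100

The machine reaches the reject state rR and halts.

The machine executed 2 steps before halting.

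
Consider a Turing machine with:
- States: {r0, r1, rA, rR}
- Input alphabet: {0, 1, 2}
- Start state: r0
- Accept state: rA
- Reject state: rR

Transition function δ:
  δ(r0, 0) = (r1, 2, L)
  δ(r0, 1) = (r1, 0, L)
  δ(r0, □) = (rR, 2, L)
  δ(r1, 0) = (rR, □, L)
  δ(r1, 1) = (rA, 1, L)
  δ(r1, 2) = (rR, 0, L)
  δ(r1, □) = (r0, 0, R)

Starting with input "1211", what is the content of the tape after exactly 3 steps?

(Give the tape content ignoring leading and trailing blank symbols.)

Execution trace:
Initial: [r0]1211
Step 1: δ(r0, 1) = (r1, 0, L) → [r1]□0211
Step 2: δ(r1, □) = (r0, 0, R) → 0[r0]0211
Step 3: δ(r0, 0) = (r1, 2, L) → [r1]02211

After 3 steps, the tape (ignoring leading/trailing blanks) is: 02211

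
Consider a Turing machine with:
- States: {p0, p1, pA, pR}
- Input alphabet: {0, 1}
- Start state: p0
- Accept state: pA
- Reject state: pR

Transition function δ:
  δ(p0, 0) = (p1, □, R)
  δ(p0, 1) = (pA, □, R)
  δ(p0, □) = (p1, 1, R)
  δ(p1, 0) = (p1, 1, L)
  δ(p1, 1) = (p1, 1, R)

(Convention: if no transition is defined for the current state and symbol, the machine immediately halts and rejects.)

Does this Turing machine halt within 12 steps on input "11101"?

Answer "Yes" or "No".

Execution trace:
Initial: [p0]11101
Step 1: δ(p0, 1) = (pA, □, R) → □[pA]1101

The machine reaches the accept state pA and halts.
The machine halted after 1 step (within the 12-step bound).

Answer: Yes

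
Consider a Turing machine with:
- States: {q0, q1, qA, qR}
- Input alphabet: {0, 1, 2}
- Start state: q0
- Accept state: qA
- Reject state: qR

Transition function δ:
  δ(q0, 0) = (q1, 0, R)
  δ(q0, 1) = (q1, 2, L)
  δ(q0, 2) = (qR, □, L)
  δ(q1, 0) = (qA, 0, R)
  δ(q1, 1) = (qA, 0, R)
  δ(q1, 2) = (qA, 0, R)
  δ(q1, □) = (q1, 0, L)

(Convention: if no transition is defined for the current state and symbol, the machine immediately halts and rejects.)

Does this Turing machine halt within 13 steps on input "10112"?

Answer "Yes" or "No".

Execution trace:
Initial: [q0]10112
Step 1: δ(q0, 1) = (q1, 2, L) → [q1]□20112
Step 2: δ(q1, □) = (q1, 0, L) → [q1]□020112
Step 3: δ(q1, □) = (q1, 0, L) → [q1]□0020112
Step 4: δ(q1, □) = (q1, 0, L) → [q1]□00020112
Step 5: δ(q1, □) = (q1, 0, L) → [q1]□000020112
Step 6: δ(q1, □) = (q1, 0, L) → [q1]□0000020112
Step 7: δ(q1, □) = (q1, 0, L) → [q1]□00000020112
Step 8: δ(q1, □) = (q1, 0, L) → [q1]□000000020112
Step 9: δ(q1, □) = (q1, 0, L) → [q1]□0000000020112
Step 10: δ(q1, □) = (q1, 0, L) → [q1]□00000000020112
Step 11: δ(q1, □) = (q1, 0, L) → [q1]□000000000020112
Step 12: δ(q1, □) = (q1, 0, L) → [q1]□0000000000020112
Step 13: δ(q1, □) = (q1, 0, L) → [q1]□00000000000020112

The machine has not reached a halting state after 13 steps.
The machine did not halt within the 13-step bound.

Answer: No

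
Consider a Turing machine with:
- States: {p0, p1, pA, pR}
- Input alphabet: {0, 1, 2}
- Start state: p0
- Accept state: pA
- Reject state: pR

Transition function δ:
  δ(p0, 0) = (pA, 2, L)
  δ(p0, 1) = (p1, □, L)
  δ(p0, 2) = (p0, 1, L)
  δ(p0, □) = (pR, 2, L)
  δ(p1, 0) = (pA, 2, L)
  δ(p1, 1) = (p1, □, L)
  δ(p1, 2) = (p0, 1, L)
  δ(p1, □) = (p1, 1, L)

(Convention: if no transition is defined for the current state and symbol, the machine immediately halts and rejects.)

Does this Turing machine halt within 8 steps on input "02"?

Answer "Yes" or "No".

Execution trace:
Initial: [p0]02
Step 1: δ(p0, 0) = (pA, 2, L) → [pA]□22

The machine reaches the accept state pA and halts.
The machine halted after 1 step (within the 8-step bound).

Answer: Yes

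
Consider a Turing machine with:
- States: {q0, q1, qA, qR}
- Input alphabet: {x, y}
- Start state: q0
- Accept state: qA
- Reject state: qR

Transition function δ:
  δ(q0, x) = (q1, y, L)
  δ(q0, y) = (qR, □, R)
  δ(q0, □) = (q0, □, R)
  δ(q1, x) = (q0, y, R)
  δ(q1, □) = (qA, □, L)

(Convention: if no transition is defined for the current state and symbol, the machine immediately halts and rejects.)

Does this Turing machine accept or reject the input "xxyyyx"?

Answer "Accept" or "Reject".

Execution trace:
Initial: [q0]xxyyyx
Step 1: δ(q0, x) = (q1, y, L) → [q1]□yxyyyx
Step 2: δ(q1, □) = (qA, □, L) → [qA]□□yxyyyx

The machine reaches the accept state qA and halts.

Answer: Accept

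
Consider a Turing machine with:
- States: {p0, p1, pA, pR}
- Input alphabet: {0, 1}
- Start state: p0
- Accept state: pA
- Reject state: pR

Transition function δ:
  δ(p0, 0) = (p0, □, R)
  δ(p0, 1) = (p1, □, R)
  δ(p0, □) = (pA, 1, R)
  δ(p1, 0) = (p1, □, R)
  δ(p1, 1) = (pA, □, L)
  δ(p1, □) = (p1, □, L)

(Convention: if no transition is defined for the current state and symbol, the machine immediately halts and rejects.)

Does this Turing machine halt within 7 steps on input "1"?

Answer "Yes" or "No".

Execution trace:
Initial: [p0]1
Step 1: δ(p0, 1) = (p1, □, R) → □[p1]□
Step 2: δ(p1, □) = (p1, □, L) → [p1]□□
Step 3: δ(p1, □) = (p1, □, L) → [p1]□□□
Step 4: δ(p1, □) = (p1, □, L) → [p1]□□□□
Step 5: δ(p1, □) = (p1, □, L) → [p1]□□□□□
Step 6: δ(p1, □) = (p1, □, L) → [p1]□□□□□□
Step 7: δ(p1, □) = (p1, □, L) → [p1]□□□□□□□

The machine has not reached a halting state after 7 steps.
The machine did not halt within the 7-step bound.

Answer: No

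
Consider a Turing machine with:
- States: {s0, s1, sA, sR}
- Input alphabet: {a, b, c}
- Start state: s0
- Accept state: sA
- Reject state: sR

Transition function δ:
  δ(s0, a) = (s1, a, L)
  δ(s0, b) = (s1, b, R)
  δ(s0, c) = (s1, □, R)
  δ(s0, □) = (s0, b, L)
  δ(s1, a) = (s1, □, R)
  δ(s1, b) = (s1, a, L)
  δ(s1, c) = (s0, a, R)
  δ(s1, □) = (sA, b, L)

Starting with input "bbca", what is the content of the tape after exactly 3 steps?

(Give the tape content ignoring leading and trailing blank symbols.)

Execution trace:
Initial: [s0]bbca
Step 1: δ(s0, b) = (s1, b, R) → b[s1]bca
Step 2: δ(s1, b) = (s1, a, L) → [s1]baca
Step 3: δ(s1, b) = (s1, a, L) → [s1]□aaca

After 3 steps, the tape (ignoring leading/trailing blanks) is: aaca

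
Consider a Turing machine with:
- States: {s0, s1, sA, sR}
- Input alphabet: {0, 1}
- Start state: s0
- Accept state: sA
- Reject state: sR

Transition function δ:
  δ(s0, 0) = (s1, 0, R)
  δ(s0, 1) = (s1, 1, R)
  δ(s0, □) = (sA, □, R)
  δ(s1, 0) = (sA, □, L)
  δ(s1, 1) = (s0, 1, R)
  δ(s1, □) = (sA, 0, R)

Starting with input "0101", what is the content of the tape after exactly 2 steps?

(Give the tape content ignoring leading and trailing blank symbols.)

Execution trace:
Initial: [s0]0101
Step 1: δ(s0, 0) = (s1, 0, R) → 0[s1]101
Step 2: δ(s1, 1) = (s0, 1, R) → 01[s0]01

After 2 steps, the tape (ignoring leading/trailing blanks) is: 0101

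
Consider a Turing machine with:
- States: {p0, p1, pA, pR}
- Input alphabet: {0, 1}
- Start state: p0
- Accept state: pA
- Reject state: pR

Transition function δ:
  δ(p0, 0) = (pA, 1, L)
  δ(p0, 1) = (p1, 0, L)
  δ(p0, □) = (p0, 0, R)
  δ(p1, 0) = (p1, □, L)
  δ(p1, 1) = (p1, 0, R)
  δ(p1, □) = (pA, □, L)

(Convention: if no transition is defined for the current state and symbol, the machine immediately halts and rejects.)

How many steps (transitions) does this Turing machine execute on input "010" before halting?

Execution trace:
Initial: [p0]010
Step 1: δ(p0, 0) = (pA, 1, L) → [pA]□110

The machine reaches the accept state pA and halts.

The machine executed 1 step before halting.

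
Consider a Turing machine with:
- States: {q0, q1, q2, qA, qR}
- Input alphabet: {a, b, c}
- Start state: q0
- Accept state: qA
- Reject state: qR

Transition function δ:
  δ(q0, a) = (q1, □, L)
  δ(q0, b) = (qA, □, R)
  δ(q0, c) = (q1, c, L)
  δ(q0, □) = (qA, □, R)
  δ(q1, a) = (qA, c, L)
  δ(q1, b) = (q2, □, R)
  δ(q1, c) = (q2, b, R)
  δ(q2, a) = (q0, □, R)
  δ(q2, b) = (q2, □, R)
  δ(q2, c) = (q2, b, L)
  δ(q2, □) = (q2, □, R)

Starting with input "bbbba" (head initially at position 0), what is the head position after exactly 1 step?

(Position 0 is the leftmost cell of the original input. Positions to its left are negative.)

Execution trace (head position shown):
Step 0: [q0]bbbba  (head at position 0)
Step 1: move right → □[qA]bbba  (head at position 1)

After 1 step, the head is at position 1.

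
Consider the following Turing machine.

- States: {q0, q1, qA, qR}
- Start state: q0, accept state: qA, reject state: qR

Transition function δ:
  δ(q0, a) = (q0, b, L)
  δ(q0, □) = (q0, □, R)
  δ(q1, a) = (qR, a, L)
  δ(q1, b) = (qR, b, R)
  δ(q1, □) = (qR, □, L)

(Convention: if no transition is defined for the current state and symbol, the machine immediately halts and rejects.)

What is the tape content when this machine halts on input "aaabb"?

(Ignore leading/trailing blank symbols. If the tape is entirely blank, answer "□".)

Execution trace:
Initial: [q0]aaabb
Step 1: δ(q0, a) = (q0, b, L) → [q0]□baabb
Step 2: δ(q0, □) = (q0, □, R) → □[q0]baabb

No transition is defined for δ(q0, b). By convention the machine halts and rejects.

Final tape (ignoring leading/trailing blanks): baabb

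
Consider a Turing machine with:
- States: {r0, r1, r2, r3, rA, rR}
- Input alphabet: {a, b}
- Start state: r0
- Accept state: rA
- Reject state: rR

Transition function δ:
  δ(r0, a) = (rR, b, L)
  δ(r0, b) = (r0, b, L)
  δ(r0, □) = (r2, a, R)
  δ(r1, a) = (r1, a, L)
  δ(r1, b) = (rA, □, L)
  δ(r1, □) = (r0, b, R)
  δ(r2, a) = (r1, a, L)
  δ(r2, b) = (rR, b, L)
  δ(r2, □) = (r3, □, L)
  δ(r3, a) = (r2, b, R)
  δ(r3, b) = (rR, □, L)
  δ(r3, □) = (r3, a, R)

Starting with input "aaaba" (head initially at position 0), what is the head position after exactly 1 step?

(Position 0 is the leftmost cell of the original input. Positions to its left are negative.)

Execution trace (head position shown):
Step 0: [r0]aaaba  (head at position 0)
Step 1: move left → [rR]□baaba  (head at position -1)

After 1 step, the head is at position -1.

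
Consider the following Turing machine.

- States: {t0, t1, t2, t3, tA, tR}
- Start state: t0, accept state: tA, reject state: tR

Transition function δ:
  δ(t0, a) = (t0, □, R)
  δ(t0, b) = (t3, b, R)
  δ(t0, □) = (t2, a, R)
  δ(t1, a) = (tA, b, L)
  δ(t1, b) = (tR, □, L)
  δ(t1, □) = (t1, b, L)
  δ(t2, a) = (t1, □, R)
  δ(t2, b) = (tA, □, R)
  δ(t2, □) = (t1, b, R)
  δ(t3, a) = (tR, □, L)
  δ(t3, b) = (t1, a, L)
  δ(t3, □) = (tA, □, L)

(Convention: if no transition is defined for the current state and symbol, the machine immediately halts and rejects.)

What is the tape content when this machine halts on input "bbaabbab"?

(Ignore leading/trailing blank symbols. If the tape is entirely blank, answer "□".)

Execution trace:
Initial: [t0]bbaabbab
Step 1: δ(t0, b) = (t3, b, R) → b[t3]baabbab
Step 2: δ(t3, b) = (t1, a, L) → [t1]baaabbab
Step 3: δ(t1, b) = (tR, □, L) → [tR]□□aaabbab

The machine reaches the reject state tR and halts.

Final tape (ignoring leading/trailing blanks): aaabbab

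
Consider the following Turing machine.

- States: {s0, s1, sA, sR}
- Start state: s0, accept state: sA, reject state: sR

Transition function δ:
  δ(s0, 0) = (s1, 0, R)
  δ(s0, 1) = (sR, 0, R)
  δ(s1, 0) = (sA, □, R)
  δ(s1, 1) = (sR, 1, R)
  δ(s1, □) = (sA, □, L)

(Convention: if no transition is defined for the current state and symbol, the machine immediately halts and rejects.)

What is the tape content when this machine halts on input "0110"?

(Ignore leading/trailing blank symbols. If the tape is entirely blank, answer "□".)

Execution trace:
Initial: [s0]0110
Step 1: δ(s0, 0) = (s1, 0, R) → 0[s1]110
Step 2: δ(s1, 1) = (sR, 1, R) → 01[sR]10

The machine reaches the reject state sR and halts.

Final tape (ignoring leading/trailing blanks): 0110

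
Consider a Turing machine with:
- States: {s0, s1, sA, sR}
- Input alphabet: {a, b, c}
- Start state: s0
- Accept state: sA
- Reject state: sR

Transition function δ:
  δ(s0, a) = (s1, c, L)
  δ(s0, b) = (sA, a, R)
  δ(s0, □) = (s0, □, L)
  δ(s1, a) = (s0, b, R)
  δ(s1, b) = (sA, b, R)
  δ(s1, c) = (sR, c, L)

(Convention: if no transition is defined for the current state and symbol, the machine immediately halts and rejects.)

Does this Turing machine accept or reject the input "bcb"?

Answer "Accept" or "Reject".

Execution trace:
Initial: [s0]bcb
Step 1: δ(s0, b) = (sA, a, R) → a[sA]cb

The machine reaches the accept state sA and halts.

Answer: Accept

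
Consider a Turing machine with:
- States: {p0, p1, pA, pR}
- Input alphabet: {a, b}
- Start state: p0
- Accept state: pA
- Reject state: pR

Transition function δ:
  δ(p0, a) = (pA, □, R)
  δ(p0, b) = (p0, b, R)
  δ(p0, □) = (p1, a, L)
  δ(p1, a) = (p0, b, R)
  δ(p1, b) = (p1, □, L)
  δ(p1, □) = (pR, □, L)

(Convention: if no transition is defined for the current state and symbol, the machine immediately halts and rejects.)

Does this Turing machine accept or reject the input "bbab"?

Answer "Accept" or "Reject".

Execution trace:
Initial: [p0]bbab
Step 1: δ(p0, b) = (p0, b, R) → b[p0]bab
Step 2: δ(p0, b) = (p0, b, R) → bb[p0]ab
Step 3: δ(p0, a) = (pA, □, R) → bb□[pA]b

The machine reaches the accept state pA and halts.

Answer: Accept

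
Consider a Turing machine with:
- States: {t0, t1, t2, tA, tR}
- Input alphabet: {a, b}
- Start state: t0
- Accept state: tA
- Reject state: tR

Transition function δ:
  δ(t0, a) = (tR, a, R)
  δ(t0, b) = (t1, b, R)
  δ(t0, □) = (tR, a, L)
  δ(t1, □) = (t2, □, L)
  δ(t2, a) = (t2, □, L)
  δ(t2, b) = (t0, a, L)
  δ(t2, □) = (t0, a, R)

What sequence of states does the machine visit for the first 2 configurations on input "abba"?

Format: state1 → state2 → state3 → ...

Execution trace:
Initial: [t0]abba
Step 1: δ(t0, a) = (tR, a, R) → a[tR]bba

The machine reaches the reject state tR and halts.

State sequence: t0 → tR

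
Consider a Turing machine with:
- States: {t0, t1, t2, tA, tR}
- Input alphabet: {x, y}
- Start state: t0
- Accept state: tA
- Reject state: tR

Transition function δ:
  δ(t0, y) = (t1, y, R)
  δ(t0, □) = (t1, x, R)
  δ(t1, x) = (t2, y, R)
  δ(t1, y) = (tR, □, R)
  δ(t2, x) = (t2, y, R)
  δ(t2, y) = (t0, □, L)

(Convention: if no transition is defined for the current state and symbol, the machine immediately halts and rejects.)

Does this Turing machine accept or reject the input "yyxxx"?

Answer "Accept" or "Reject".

Execution trace:
Initial: [t0]yyxxx
Step 1: δ(t0, y) = (t1, y, R) → y[t1]yxxx
Step 2: δ(t1, y) = (tR, □, R) → y□[tR]xxx

The machine reaches the reject state tR and halts.

Answer: Reject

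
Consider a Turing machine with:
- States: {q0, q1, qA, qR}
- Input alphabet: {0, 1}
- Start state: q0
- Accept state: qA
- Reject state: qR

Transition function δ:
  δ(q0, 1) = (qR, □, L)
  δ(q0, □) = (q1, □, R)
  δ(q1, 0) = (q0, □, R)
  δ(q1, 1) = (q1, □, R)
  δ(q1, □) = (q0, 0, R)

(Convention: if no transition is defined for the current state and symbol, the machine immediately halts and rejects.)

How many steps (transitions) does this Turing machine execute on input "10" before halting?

Execution trace:
Initial: [q0]10
Step 1: δ(q0, 1) = (qR, □, L) → [qR]□□0

The machine reaches the reject state qR and halts.

The machine executed 1 step before halting.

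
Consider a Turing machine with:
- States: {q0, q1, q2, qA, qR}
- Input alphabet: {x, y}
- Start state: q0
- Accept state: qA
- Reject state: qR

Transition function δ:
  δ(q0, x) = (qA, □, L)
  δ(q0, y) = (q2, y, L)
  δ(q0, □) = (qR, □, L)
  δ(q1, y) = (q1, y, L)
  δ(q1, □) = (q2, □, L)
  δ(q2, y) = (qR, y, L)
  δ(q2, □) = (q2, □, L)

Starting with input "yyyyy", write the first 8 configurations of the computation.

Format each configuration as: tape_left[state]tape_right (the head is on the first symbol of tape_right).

Transitions applied:
Step 1: δ(q0, y) = (q2, y, L)
Step 2: δ(q2, □) = (q2, □, L)
Step 3: δ(q2, □) = (q2, □, L)
Step 4: δ(q2, □) = (q2, □, L)
Step 5: δ(q2, □) = (q2, □, L)
Step 6: δ(q2, □) = (q2, □, L)
Step 7: δ(q2, □) = (q2, □, L)

The first 8 configurations are:
[q0]yyyyy ⊢ [q2]□yyyyy ⊢ [q2]□□yyyyy ⊢ [q2]□□□yyyyy ⊢ [q2]□□□□yyyyy ⊢ [q2]□□□□□yyyyy ⊢ [q2]□□□□□□yyyyy ⊢ [q2]□□□□□□□yyyyy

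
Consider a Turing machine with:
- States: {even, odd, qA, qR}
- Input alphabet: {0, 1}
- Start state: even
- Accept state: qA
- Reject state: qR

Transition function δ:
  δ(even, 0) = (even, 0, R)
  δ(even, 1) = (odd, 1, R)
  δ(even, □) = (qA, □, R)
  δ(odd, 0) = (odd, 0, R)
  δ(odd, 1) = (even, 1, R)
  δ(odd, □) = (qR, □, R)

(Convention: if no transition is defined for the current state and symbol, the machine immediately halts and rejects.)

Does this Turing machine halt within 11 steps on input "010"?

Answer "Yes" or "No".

Execution trace:
Initial: [even]010
Step 1: δ(even, 0) = (even, 0, R) → 0[even]10
Step 2: δ(even, 1) = (odd, 1, R) → 01[odd]0
Step 3: δ(odd, 0) = (odd, 0, R) → 010[odd]□
Step 4: δ(odd, □) = (qR, □, R) → 010□[qR]□

The machine reaches the reject state qR and halts.
The machine halted after 4 steps (within the 11-step bound).

Answer: Yes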